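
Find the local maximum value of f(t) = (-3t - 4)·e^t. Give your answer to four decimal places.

0.2909

Differentiating with the product rule gives f'(t) = (-3t - 7)·e^t. Since e^t > 0, the only critical point is t = -7/3.
f''(-7/3) has the same sign as -3 < 0, so this is a local maximum.
f(-7/3) = (3)·e^(-7/3) ≈ 0.2909.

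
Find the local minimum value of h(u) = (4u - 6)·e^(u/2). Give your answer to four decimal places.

Differentiating with the product rule gives h'(u) = (2u + 1)·e^(u/2). Since e^(u/2) > 0, the only critical point is u = -1/2.
h''(-1/2) has the same sign as 2 > 0, so this is a local minimum.
h(-1/2) = (-8)·e^(-1/4) ≈ -6.2304.

-6.2304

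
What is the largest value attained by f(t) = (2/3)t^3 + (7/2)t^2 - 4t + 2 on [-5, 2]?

The derivative is 2t^2 + 7t - 4, which vanishes at t = -4 and t = 1/2.
Candidates: f(-5) = 157/6; f(-4) = 94/3; f(1/2) = 23/24; f(2) = 40/3.
The maximum over the interval is 94/3, attained at t = -4.

94/3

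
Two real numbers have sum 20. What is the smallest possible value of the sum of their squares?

With a + b = 20, a^2 + b^2 = a^2 + (20 − a)^2.
The derivative 2a − 2(20 − a) = 4a − 40 vanishes at a = 10; second derivative 4 > 0, a minimum.
The minimum is 2·(10)^2 = 200.

200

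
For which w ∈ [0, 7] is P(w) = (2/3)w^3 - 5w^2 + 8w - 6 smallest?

4

Differentiating, P'(w) = 2w^2 - 10w + 8; which vanishes at w = 1 and w = 4.
Compare values at every candidate in [0, 7]: P(0) = -6,  P(1) = -7/3,  P(4) = -34/3,  P(7) = 101/3.
The minimum over the interval is -34/3, attained at w = 4.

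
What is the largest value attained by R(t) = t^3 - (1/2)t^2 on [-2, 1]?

1/2

R'(t) = 3t^2 - t, which vanishes at t = 0 and t = 1/3.
Compare values at every candidate in [-2, 1]: R(-2) = -10, R(0) = 0, R(1/3) = -1/54, R(1) = 1/2.
Hence the absolute maximum is 1/2 at t = 1.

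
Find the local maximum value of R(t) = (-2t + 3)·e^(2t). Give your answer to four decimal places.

7.3891

R'(t) = (-2)·e^(2t) + (-2t + 3)·2·e^(2t) = (-4t + 4)·e^(2t). Since e^(2t) > 0, the only critical point is t = 1.
R''(1) has the same sign as -4 < 0, so this is a local maximum.
R(1) = (1)·e^(2) ≈ 7.3891.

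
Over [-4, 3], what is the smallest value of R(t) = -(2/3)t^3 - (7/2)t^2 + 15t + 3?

-211/3

Differentiating, R'(t) = -2t^2 - 7t + 15; whose only zero in [-4, 3] is t = 3/2.
Compare values at every candidate in [-4, 3]: R(-4) = -211/3; R(3/2) = 123/8; R(3) = -3/2.
So the minimum is R(-4) = -211/3.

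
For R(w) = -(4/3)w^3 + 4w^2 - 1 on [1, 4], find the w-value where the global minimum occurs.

R'(w) = -4w^2 + 8w, whose only zero in [1, 4] is w = 2.
Evaluating at the critical points and endpoints: R(1) = 5/3,  R(2) = 13/3,  R(4) = -67/3.
So the minimum is R(4) = -67/3.

4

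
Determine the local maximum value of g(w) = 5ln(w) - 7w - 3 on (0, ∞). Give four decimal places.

-9.6824

g'(w) = 5/w − 7 = 0 gives w = 5/7.
g''(w) = -5/w², which is negative for w > 0, so this is a local maximum.
g(5/7) = 5·ln(5/7) - 5 - 3 ≈ -9.6824.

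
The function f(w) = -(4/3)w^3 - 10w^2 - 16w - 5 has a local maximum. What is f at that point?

f'(w) = -4w^2 - 20w - 16. Setting f'(w) = 0 gives w ∈ {-4, -1}.
f''(w) = -8w - 20. f''(-4) = 12 > 0 ⇒ local minimum; f''(-1) = -12 < 0 ⇒ local maximum.
So the local maximum value is f(-1) = 7/3.

7/3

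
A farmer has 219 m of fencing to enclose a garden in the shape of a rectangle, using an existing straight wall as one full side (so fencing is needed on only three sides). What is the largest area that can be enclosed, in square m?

Let the sides perpendicular to the wall have length x and the parallel side y, so 2x + y = 219 and the area is A = xy = x(219 − 2x).
A'(x) = 219 − 4x = 0 gives x = 219/4, and A''(x) = −4 < 0 confirms a maximum.
Then y = 219 − 2·219/4 = 219/2 and A = 47961/8.

47961/8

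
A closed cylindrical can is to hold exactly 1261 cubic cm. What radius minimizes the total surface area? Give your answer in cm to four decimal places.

5.8548

With radius r and height h, πr²h = 1261 so h = 1261/(πr²), and S(r) = 2πr² + 2πrh = 2πr² + 2·1261/r.
S'(r) = 4πr − 2·1261/r² = 0 ⇒ r³ = 1261/(2π), so r ≈ 5.8548 and h = 2r ≈ 11.7096.
S''(r) = 4π + 4·1261/r³ > 0, so this is the minimum; S ≈ 646.1370.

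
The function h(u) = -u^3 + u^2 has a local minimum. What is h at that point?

h'(u) = -3u^2 + 2u = 0 at u = 0, 2/3.
h''(u) = -6u + 2. h''(0) = 2 > 0 ⇒ local minimum; h''(2/3) = -2 < 0 ⇒ local maximum.
Thus h has its local minimum at u = 0, with value 0.

0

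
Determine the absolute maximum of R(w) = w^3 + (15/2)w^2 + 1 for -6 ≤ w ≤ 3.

191/2

The derivative is 3w^2 + 15w, which vanishes at w = -5 and w = 0.
Compare values at every candidate in [-6, 3]: R(-6) = 55; R(-5) = 127/2; R(0) = 1; R(3) = 191/2.
So the maximum is R(3) = 191/2.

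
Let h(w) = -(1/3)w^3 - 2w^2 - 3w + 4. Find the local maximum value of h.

h'(w) = -w^2 - 4w - 3. Setting h'(w) = 0 gives w ∈ {-3, -1}.
Since h''(w) = -2w - 4, we get h''(-3) = 2 > 0 ⇒ local minimum; h''(-1) = -2 < 0 ⇒ local maximum.
So the local maximum value is h(-1) = 16/3.

16/3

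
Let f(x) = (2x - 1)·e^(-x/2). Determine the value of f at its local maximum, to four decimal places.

1.1460

By the product rule, f'(x) = (-x + 5/2)·e^(-x/2). Since e^(-x/2) > 0, the only critical point is x = 5/2.
f''(5/2) has the same sign as -1 < 0, so this is a local maximum.
f(5/2) = (4)·e^(-5/4) ≈ 1.1460.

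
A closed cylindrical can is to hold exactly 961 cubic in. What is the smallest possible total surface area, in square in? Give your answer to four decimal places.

539.0927

With radius r and height h, πr²h = 961 so h = 961/(πr²), and S(r) = 2πr² + 2πrh = 2πr² + 2·961/r.
S'(r) = 4πr − 2·961/r² = 0 ⇒ r³ = 961/(2π), so r ≈ 5.3479 and h = 2r ≈ 10.6957.
S''(r) = 4π + 4·961/r³ > 0, so this is the minimum; S ≈ 539.0927.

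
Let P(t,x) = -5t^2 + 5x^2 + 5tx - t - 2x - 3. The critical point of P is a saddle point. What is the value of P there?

∂P/∂t = -10t + 5x - 1 = 0 and ∂P/∂x = 5t + 10x - 2 = 0, so (t, x) = (0, 1/5).
The Hessian has P_{tt} = -10, P_{xx} = 10, P_{tx} = 5, giving D = -125 < 0, so the point is a saddle point.
P(0, 1/5) = -16/5.

-16/5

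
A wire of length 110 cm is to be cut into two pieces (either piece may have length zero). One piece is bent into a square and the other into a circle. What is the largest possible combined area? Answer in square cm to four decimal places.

Let x be the length used for the square. Square side x/4; circle radius (110−x)/(2π).
A(x) = (x/4)² + π·((110−x)/(2π))² = x²/16 + (110−x)²/(4π) for 0 ≤ x ≤ 110. A'(x) = x/8 − (110−x)/(2π) = 0 gives x = 4·110/(π+4) ≈ 61.6109.
A'' > 0, so the interior critical point is a minimum; the maximum is at an endpoint. A(0) = 962.8874 and A(110) = 756.2500, so the largest area is 962.8874.

962.8874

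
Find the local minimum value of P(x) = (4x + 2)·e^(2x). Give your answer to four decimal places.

-0.2707

By the product rule, P'(x) = (8x + 8)·e^(2x). Since e^(2x) > 0, the only critical point is x = -1.
P''(-1) has the same sign as 8 > 0, so this is a local minimum.
P(-1) = (-2)·e^(-2) ≈ -0.2707.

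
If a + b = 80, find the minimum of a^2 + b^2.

With a + b = 80, a^2 + b^2 = a^2 + (80 − a)^2.
The derivative 2a − 2(80 − a) = 4a − 160 vanishes at a = 40; second derivative 4 > 0, a minimum.
The minimum is 2·(40)^2 = 3200.

3200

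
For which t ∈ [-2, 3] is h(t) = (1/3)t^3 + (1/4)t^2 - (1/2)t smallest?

-2

Differentiating, h'(t) = t^2 + (1/2)t - 1/2; which vanishes at t = -1 and t = 1/2.
Candidates: h(-2) = -2/3; h(-1) = 5/12; h(1/2) = -7/48; h(3) = 39/4.
So the minimum is h(-2) = -2/3.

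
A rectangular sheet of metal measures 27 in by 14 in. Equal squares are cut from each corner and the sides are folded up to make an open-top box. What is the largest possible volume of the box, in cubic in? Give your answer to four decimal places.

504.1946

With cut size x, the volume is V(x) = x(27 − 2x)(14 − 2x) for 0 < x < 7.
V'(x) = 12x^2 − 164x + 378. Setting V'(x) = 0 gives x ≈ 2.9353 (the root in (0, 7)).
V''(x) = 24x − 164 is negative there, so this is the maximum; V ≈ 504.1946.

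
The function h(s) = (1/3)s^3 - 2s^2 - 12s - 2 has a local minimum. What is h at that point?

Critical points: h'(s) = s^2 - 4s - 12 vanishes at s = -2, 6.
Since h''(s) = 2s - 4, we get h''(-2) = -8 < 0 ⇒ local maximum; h''(6) = 8 > 0 ⇒ local minimum.
The local minimum is h(6) = -74.

-74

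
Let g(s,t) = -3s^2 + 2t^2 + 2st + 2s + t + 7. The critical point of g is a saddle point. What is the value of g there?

∂g/∂s = -6s + 2t + 2 = 0 and ∂g/∂t = 2s + 4t + 1 = 0, so (s, t) = (3/14, -5/14).
The Hessian has g_{ss} = -6, g_{tt} = 4, g_{st} = 2, giving D = -28 < 0, so the point is a saddle point.
g(3/14, -5/14) = 197/28.

197/28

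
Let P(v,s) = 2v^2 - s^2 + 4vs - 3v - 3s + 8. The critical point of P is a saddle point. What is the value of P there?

55/8

∂P/∂v = 4v + 4s - 3 = 0 and ∂P/∂s = 4v - 2s - 3 = 0, so (v, s) = (3/4, 0).
The Hessian has P_{vv} = 4, P_{ss} = -2, P_{vs} = 4, giving D = -24 < 0, so the point is a saddle point.
P(3/4, 0) = 55/8.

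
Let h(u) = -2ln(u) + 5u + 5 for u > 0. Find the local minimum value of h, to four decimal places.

8.8326

h'(u) = -2/u + 5 = 0 gives u = 2/5.
h''(u) = 2/u², which is positive for u > 0, so this is a local minimum.
h(2/5) = -2·ln(2/5) + 2 + 5 ≈ 8.8326.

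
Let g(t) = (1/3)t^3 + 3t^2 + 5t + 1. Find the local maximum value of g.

28/3

Critical points: g'(t) = t^2 + 6t + 5 vanishes at t = -5, -1.
g''(t) = 2t + 6. g''(-5) = -4 < 0 ⇒ local maximum; g''(-1) = 4 > 0 ⇒ local minimum.
Thus g has its local maximum at t = -5, with value 28/3.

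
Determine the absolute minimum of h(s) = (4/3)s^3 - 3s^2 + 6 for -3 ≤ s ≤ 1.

-57

The derivative is 4s^2 - 6s, whose only zero in [-3, 1] is s = 0.
Candidates: h(-3) = -57; h(0) = 6; h(1) = 13/3.
Hence the absolute minimum is -57 at s = -3.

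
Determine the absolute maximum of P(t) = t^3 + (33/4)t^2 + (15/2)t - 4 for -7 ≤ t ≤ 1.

The derivative is 3t^2 + (33/2)t + 15/2, which vanishes at t = -5 and t = -1/2.
Candidates: P(-7) = 19/4, P(-5) = 159/4, P(-1/2) = -93/16, P(1) = 51/4.
So the maximum is P(-5) = 159/4.

159/4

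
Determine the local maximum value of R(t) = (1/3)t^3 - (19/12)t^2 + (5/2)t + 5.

R'(t) = t^2 - (19/6)t + 5/2. Setting R'(t) = 0 gives t ∈ {3/2, 5/3}.
Since R''(t) = 2t - 19/6, we get R''(3/2) = -1/6 < 0 ⇒ local maximum; R''(5/3) = 1/6 > 0 ⇒ local minimum.
So the local maximum value is R(3/2) = 101/16.

101/16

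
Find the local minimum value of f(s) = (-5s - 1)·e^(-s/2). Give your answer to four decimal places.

-4.0657

f'(s) = (-5)·e^(-s/2) + (-5s - 1)·(-1/2)·e^(-s/2) = ((5/2)s - 9/2)·e^(-s/2). Since e^(-s/2) > 0, the only critical point is s = 9/5.
f''(9/5) has the same sign as 5/2 > 0, so this is a local minimum.
f(9/5) = (-10)·e^(-9/10) ≈ -4.0657.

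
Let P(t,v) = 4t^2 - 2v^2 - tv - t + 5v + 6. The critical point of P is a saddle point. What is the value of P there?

97/11

∂P/∂t = 8t - v - 1 = 0 and ∂P/∂v = -t - 4v + 5 = 0, so (t, v) = (3/11, 13/11).
The Hessian has P_{tt} = 8, P_{vv} = -4, P_{tv} = -1, giving D = -33 < 0, so the point is a saddle point.
P(3/11, 13/11) = 97/11.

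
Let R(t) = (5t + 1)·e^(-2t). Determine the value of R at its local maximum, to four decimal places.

1.3720

Differentiating with the product rule gives R'(t) = (-10t + 3)·e^(-2t). Since e^(-2t) > 0, the only critical point is t = 3/10.
R''(3/10) has the same sign as -10 < 0, so this is a local maximum.
R(3/10) = (5/2)·e^(-3/5) ≈ 1.3720.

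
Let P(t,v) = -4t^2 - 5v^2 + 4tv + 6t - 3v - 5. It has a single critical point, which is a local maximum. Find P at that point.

-11/4

∂P/∂t = -8t + 4v + 6 = 0 and ∂P/∂v = 4t - 10v - 3 = 0, so (t, v) = (3/4, 0).
The Hessian has P_{tt} = -8, P_{vv} = -10, P_{tv} = 4, giving D = 64 > 0 with P_{tt} < 0, so the point is a local maximum.
P(3/4, 0) = -11/4.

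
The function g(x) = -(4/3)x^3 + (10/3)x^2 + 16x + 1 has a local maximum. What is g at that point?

g'(x) = -4x^2 + (20/3)x + 16. Setting g'(x) = 0 gives x ∈ {-4/3, 3}.
g''(x) = -8x + 20/3. g''(-4/3) = 52/3 > 0 ⇒ local minimum; g''(3) = -52/3 < 0 ⇒ local maximum.
So the local maximum value is g(3) = 43.

43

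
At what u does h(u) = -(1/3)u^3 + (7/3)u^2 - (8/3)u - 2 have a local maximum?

Critical points: h'(u) = -u^2 + (14/3)u - 8/3 vanishes at u = 2/3, 4.
Second-derivative test with h''(u) = -2u + 14/3: h''(2/3) = 10/3 > 0 ⇒ local minimum; h''(4) = -10/3 < 0 ⇒ local maximum.
So the local maximum value is h(4) = 10/3.

4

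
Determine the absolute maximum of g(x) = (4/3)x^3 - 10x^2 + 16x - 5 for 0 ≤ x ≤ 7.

Differentiating, g'(x) = 4x^2 - 20x + 16; which vanishes at x = 1 and x = 4.
Candidates: g(0) = -5,  g(1) = 7/3,  g(4) = -47/3,  g(7) = 223/3.
Hence the absolute maximum is 223/3 at x = 7.

223/3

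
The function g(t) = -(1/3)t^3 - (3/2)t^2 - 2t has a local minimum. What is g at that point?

2/3

g'(t) = -t^2 - 3t - 2 = 0 at t = -2, -1.
Since g''(t) = -2t - 3, we get g''(-2) = 1 > 0 ⇒ local minimum; g''(-1) = -1 < 0 ⇒ local maximum.
The local minimum is g(-2) = 2/3.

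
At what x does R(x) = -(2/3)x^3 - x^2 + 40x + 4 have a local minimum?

R'(x) = -2x^2 - 2x + 40 = 0 at x = -5, 4.
Second-derivative test with R''(x) = -4x - 2: R''(-5) = 18 > 0 ⇒ local minimum; R''(4) = -18 < 0 ⇒ local maximum.
Thus R has its local minimum at x = -5, with value -413/3.

-5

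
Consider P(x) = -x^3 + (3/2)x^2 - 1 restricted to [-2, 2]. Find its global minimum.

-3

The derivative is -3x^2 + 3x, which vanishes at x = 0 and x = 1.
Evaluating at the critical points and endpoints: P(-2) = 13, P(0) = -1, P(1) = -1/2, P(2) = -3.
Hence the absolute minimum is -3 at x = 2.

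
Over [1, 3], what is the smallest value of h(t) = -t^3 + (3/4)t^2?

-81/4

Differentiating, h'(t) = -3t^2 + (3/2)t; which has no zeros in [1, 3].
Evaluating at the critical points and endpoints: h(1) = -1/4, h(3) = -81/4.
The minimum over the interval is -81/4, attained at t = 3.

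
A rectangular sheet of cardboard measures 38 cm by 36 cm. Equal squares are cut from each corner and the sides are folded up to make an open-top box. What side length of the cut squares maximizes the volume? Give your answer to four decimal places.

6.1599

With cut size x, the volume is V(x) = x(38 − 2x)(36 − 2x) for 0 < x < 18.
V'(x) = 12x^2 − 296x + 1368. Setting V'(x) = 0 gives x ≈ 6.1599 (the root in (0, 18)).
V''(x) = 24x − 296 is negative there, so this is the maximum; V ≈ 3745.9108.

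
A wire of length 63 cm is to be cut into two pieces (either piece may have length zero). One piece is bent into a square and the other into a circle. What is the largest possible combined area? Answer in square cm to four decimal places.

315.8430

Let x be the length used for the square. Square side x/4; circle radius (63−x)/(2π).
A(x) = (x/4)² + π·((63−x)/(2π))² = x²/16 + (63−x)²/(4π) for 0 ≤ x ≤ 63. A'(x) = x/8 − (63−x)/(2π) = 0 gives x = 4·63/(π+4) ≈ 35.2862.
A'' > 0, so the interior critical point is a minimum; the maximum is at an endpoint. A(0) = 315.8430 and A(63) = 248.0625, so the largest area is 315.8430.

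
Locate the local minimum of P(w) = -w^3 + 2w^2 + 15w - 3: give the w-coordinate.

-5/3

P'(w) = -3w^2 + 4w + 15. Setting P'(w) = 0 gives w ∈ {-5/3, 3}.
P''(w) = -6w + 4. P''(-5/3) = 14 > 0 ⇒ local minimum; P''(3) = -14 < 0 ⇒ local maximum.
Thus P has its local minimum at w = -5/3, with value -481/27.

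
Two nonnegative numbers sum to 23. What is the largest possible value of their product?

With x + y = 23, the product is P(x) = x(23 − x).
P'(x) = 23 − 2x = 0 gives x = 23/2; P'' = −2 < 0, so this is the maximum.
P = 23/2·23/2 = 529/4.

529/4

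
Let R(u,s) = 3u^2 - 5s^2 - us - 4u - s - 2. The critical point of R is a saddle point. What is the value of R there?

∂R/∂u = 6u - s - 4 = 0 and ∂R/∂s = -u - 10s - 1 = 0, so (u, s) = (39/61, -10/61).
The Hessian has R_{uu} = 6, R_{ss} = -10, R_{us} = -1, giving D = -61 < 0, so the point is a saddle point.
R(39/61, -10/61) = -195/61.

-195/61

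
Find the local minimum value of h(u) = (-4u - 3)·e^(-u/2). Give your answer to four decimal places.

By the product rule, h'(u) = (2u - 5/2)·e^(-u/2). Since e^(-u/2) > 0, the only critical point is u = 5/4.
h''(5/4) has the same sign as 2 > 0, so this is a local minimum.
h(5/4) = (-8)·e^(-5/8) ≈ -4.2821.

-4.2821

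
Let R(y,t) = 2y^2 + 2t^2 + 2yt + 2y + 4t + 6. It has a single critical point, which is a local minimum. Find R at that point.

4

∂R/∂y = 4y + 2t + 2 = 0 and ∂R/∂t = 2y + 4t + 4 = 0, so (y, t) = (0, -1).
The Hessian has R_{yy} = 4, R_{tt} = 4, R_{yt} = 2, giving D = 12 > 0 with R_{yy} > 0, so the point is a local minimum.
R(0, -1) = 4.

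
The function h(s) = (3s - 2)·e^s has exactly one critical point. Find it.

By the product rule, h'(s) = (3s + 1)·e^s. Since e^s > 0, the only critical point is s = -1/3.
h''(-1/3) has the same sign as 3 > 0, so this is a local minimum.
h(-1/3) = (-3)·e^(-1/3) ≈ -2.1496.

-1/3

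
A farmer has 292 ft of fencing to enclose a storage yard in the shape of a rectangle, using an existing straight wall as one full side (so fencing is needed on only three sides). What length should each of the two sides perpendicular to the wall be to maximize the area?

73

Let the sides perpendicular to the wall have length x and the parallel side y, so 2x + y = 292 and the area is A = xy = x(292 − 2x).
A'(x) = 292 − 4x = 0 gives x = 73, and A''(x) = −4 < 0 confirms a maximum.
Then y = 292 − 2·73 = 146 and A = 10658.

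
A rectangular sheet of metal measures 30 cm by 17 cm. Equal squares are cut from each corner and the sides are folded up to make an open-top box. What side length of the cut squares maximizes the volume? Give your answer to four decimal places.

With cut size x, the volume is V(x) = x(30 − 2x)(17 − 2x) for 0 < x < 8.5.
V'(x) = 12x^2 − 188x + 510. Setting V'(x) = 0 gives x ≈ 3.4904 (the root in (0, 8.5)).
V''(x) = 24x − 188 is negative there, so this is the maximum; V ≈ 805.0048.

3.4904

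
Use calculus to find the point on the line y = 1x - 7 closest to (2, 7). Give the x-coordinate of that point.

8

Minimize D(x)^2 = (x - 2)^2 + (x - 14)^2.
d/dx[D^2] = 2(x - 2) + 2·1·(x - 14) = 0 ⇒ x = 8.
Then y = 1 and the distance is √(72) ≈ 8.4853.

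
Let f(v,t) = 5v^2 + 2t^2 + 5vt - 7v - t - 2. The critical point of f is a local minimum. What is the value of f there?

∂f/∂v = 10v + 5t - 7 = 0 and ∂f/∂t = 5v + 4t - 1 = 0, so (v, t) = (23/15, -5/3).
The Hessian has f_{vv} = 10, f_{tt} = 4, f_{vt} = 5, giving D = 15 > 0 with f_{vv} > 0, so the point is a local minimum.
f(23/15, -5/3) = -98/15.

-98/15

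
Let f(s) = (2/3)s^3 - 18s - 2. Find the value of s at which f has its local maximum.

-3

Critical points: f'(s) = 2s^2 - 18 vanishes at s = -3, 3.
Second-derivative test with f''(s) = 4s: f''(-3) = -12 < 0 ⇒ local maximum; f''(3) = 12 > 0 ⇒ local minimum.
Thus f has its local maximum at s = -3, with value 34.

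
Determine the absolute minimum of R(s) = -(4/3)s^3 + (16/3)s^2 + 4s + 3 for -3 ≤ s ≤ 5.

Differentiating, R'(s) = -4s^2 + (32/3)s + 4; which vanishes at s = -1/3 and s = 3.
Evaluating at the critical points and endpoints: R(-3) = 75; R(-1/3) = 187/81; R(3) = 27; R(5) = -31/3.
Hence the absolute minimum is -31/3 at s = 5.

-31/3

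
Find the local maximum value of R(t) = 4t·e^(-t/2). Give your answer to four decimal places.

2.9430

By the product rule, R'(t) = (-2t + 4)·e^(-t/2). Since e^(-t/2) > 0, the only critical point is t = 2.
R''(2) has the same sign as -2 < 0, so this is a local maximum.
R(2) = (8)·e^(-1) ≈ 2.9430.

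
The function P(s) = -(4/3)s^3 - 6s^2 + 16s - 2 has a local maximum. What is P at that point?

P'(s) = -4s^2 - 12s + 16. Setting P'(s) = 0 gives s ∈ {-4, 1}.
Second-derivative test with P''(s) = -8s - 12: P''(-4) = 20 > 0 ⇒ local minimum; P''(1) = -20 < 0 ⇒ local maximum.
Thus P has its local maximum at s = 1, with value 20/3.

20/3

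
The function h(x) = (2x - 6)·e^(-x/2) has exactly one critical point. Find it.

By the product rule, h'(x) = (-x + 5)·e^(-x/2). Since e^(-x/2) > 0, the only critical point is x = 5.
h''(5) has the same sign as -1 < 0, so this is a local maximum.
h(5) = (4)·e^(-5/2) ≈ 0.3283.

5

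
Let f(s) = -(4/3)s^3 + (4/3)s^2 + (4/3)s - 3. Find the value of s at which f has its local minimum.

Critical points: f'(s) = -4s^2 + (8/3)s + 4/3 vanishes at s = -1/3, 1.
f''(s) = -8s + 8/3. f''(-1/3) = 16/3 > 0 ⇒ local minimum; f''(1) = -16/3 < 0 ⇒ local maximum.
The local minimum is f(-1/3) = -263/81.

-1/3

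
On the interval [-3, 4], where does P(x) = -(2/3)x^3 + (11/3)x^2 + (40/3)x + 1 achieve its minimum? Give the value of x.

Differentiating, P'(x) = -2x^2 + (22/3)x + 40/3; whose only zero in [-3, 4] is x = -4/3.
Evaluating at the critical points and endpoints: P(-3) = 12, P(-4/3) = -703/81, P(4) = 211/3.
Hence the absolute minimum is -703/81 at x = -4/3.

-4/3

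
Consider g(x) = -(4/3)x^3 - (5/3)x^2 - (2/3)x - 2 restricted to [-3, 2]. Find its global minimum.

-62/3

Differentiating, g'(x) = -4x^2 - (10/3)x - 2/3; which vanishes at x = -1/2 and x = -1/3.
Evaluating at the critical points and endpoints: g(-3) = 21,  g(-1/2) = -23/12,  g(-1/3) = -155/81,  g(2) = -62/3.
Hence the absolute minimum is -62/3 at x = 2.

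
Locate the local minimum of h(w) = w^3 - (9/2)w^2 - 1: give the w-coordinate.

h'(w) = 3w^2 - 9w = 0 at w = 0, 3.
Second-derivative test with h''(w) = 6w - 9: h''(0) = -9 < 0 ⇒ local maximum; h''(3) = 9 > 0 ⇒ local minimum.
So the local minimum value is h(3) = -29/2.

3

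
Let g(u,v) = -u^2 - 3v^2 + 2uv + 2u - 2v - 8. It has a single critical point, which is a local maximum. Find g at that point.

-7

∂g/∂u = -2u + 2v + 2 = 0 and ∂g/∂v = 2u - 6v - 2 = 0, so (u, v) = (1, 0).
The Hessian has g_{uu} = -2, g_{vv} = -6, g_{uv} = 2, giving D = 8 > 0 with g_{uu} < 0, so the point is a local maximum.
g(1, 0) = -7.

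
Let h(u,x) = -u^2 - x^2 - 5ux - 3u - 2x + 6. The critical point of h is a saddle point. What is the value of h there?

∂h/∂u = -2u - 5x - 3 = 0 and ∂h/∂x = -5u - 2x - 2 = 0, so (u, x) = (-4/21, -11/21).
The Hessian has h_{uu} = -2, h_{xx} = -2, h_{ux} = -5, giving D = -21 < 0, so the point is a saddle point.
h(-4/21, -11/21) = 143/21.

143/21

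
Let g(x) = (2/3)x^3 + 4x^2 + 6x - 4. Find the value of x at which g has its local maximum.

-3

Critical points: g'(x) = 2x^2 + 8x + 6 vanishes at x = -3, -1.
Second-derivative test with g''(x) = 4x + 8: g''(-3) = -4 < 0 ⇒ local maximum; g''(-1) = 4 > 0 ⇒ local minimum.
So the local maximum value is g(-3) = -4.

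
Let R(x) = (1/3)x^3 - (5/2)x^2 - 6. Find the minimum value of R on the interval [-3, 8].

The derivative is x^2 - 5x, which vanishes at x = 0 and x = 5.
Compare values at every candidate in [-3, 8]: R(-3) = -75/2; R(0) = -6; R(5) = -161/6; R(8) = 14/3.
Hence the absolute minimum is -75/2 at x = -3.

-75/2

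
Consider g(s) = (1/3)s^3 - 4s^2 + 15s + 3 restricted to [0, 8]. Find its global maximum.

113/3

g'(s) = s^2 - 8s + 15, which vanishes at s = 3 and s = 5.
Evaluating at the critical points and endpoints: g(0) = 3; g(3) = 21; g(5) = 59/3; g(8) = 113/3.
So the maximum is g(8) = 113/3.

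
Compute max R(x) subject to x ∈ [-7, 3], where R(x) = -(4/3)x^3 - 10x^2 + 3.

3

Differentiating, R'(x) = -4x^2 - 20x; which vanishes at x = -5 and x = 0.
Candidates: R(-7) = -89/3,  R(-5) = -241/3,  R(0) = 3,  R(3) = -123.
So the maximum is R(0) = 3.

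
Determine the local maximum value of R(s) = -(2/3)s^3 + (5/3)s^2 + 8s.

R'(s) = -2s^2 + (10/3)s + 8. Setting R'(s) = 0 gives s ∈ {-4/3, 3}.
Since R''(s) = -4s + 10/3, we get R''(-4/3) = 26/3 > 0 ⇒ local minimum; R''(3) = -26/3 < 0 ⇒ local maximum.
So the local maximum value is R(3) = 21.

21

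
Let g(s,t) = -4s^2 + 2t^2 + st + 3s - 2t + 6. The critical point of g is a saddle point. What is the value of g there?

∂g/∂s = -8s + t + 3 = 0 and ∂g/∂t = s + 4t - 2 = 0, so (s, t) = (14/33, 13/33).
The Hessian has g_{ss} = -8, g_{tt} = 4, g_{st} = 1, giving D = -33 < 0, so the point is a saddle point.
g(14/33, 13/33) = 206/33.

206/33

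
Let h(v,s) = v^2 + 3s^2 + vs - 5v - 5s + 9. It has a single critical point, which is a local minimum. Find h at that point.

∂h/∂v = 2v + s - 5 = 0 and ∂h/∂s = v + 6s - 5 = 0, so (v, s) = (25/11, 5/11).
The Hessian has h_{vv} = 2, h_{ss} = 6, h_{vs} = 1, giving D = 11 > 0 with h_{vv} > 0, so the point is a local minimum.
h(25/11, 5/11) = 24/11.

24/11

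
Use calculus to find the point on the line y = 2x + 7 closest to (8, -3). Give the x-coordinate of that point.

Minimize D(x)^2 = (x - 8)^2 + (2x + 10)^2.
d/dx[D^2] = 2(x - 8) + 2·2·(2x + 10) = 0 ⇒ x = -12/5.
Then y = 11/5 and the distance is √(676/5) ≈ 11.6276.

-12/5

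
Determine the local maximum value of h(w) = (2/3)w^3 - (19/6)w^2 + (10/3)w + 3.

325/81

Critical points: h'(w) = 2w^2 - (19/3)w + 10/3 vanishes at w = 2/3, 5/2.
Second-derivative test with h''(w) = 4w - 19/3: h''(2/3) = -11/3 < 0 ⇒ local maximum; h''(5/2) = 11/3 > 0 ⇒ local minimum.
The local maximum is h(2/3) = 325/81.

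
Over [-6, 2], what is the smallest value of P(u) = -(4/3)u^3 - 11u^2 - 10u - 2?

Differentiating, P'(u) = -4u^2 - 22u - 10; which vanishes at u = -5 and u = -1/2.
Evaluating at the critical points and endpoints: P(-6) = -50, P(-5) = -181/3, P(-1/2) = 5/12, P(2) = -230/3.
The minimum over the interval is -230/3, attained at u = 2.

-230/3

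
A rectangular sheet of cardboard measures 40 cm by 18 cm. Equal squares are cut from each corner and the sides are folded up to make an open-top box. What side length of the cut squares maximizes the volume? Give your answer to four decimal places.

With cut size x, the volume is V(x) = x(40 − 2x)(18 − 2x) for 0 < x < 9.
V'(x) = 12x^2 − 232x + 720. Setting V'(x) = 0 gives x ≈ 3.8835 (the root in (0, 9)).
V''(x) = 24x − 232 is negative there, so this is the maximum; V ≈ 1280.9348.

3.8835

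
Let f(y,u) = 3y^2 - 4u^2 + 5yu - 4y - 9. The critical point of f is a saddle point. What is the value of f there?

∂f/∂y = 6y + 5u - 4 = 0 and ∂f/∂u = 5y - 8u = 0, so (y, u) = (32/73, 20/73).
The Hessian has f_{yy} = 6, f_{uu} = -8, f_{yu} = 5, giving D = -73 < 0, so the point is a saddle point.
f(32/73, 20/73) = -721/73.

-721/73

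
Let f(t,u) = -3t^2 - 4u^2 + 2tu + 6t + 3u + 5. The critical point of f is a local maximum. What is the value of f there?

∂f/∂t = -6t + 2u + 6 = 0 and ∂f/∂u = 2t - 8u + 3 = 0, so (t, u) = (27/22, 15/22).
The Hessian has f_{tt} = -6, f_{uu} = -8, f_{tu} = 2, giving D = 44 > 0 with f_{tt} < 0, so the point is a local maximum.
f(27/22, 15/22) = 427/44.

427/44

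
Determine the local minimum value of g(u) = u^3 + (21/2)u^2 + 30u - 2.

-28

g'(u) = 3u^2 + 21u + 30. Setting g'(u) = 0 gives u ∈ {-5, -2}.
Since g''(u) = 6u + 21, we get g''(-5) = -9 < 0 ⇒ local maximum; g''(-2) = 9 > 0 ⇒ local minimum.
Thus g has its local minimum at u = -2, with value -28.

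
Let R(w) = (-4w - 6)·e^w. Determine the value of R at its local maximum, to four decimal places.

R'(w) = (-4)·e^w + (-4w - 6)·1·e^w = (-4w - 10)·e^w. Since e^w > 0, the only critical point is w = -5/2.
R''(-5/2) has the same sign as -4 < 0, so this is a local maximum.
R(-5/2) = (4)·e^(-5/2) ≈ 0.3283.

0.3283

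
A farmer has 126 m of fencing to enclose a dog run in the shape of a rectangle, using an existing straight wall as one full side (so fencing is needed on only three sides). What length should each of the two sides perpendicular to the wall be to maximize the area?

63/2

Let the sides perpendicular to the wall have length x and the parallel side y, so 2x + y = 126 and the area is A = xy = x(126 − 2x).
A'(x) = 126 − 4x = 0 gives x = 63/2, and A''(x) = −4 < 0 confirms a maximum.
Then y = 126 − 2·63/2 = 63 and A = 3969/2.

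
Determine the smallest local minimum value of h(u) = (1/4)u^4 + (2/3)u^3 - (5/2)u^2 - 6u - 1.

h'(u) = u^3 + 2u^2 - 5u - 6 = 0 at u = -3, -1, 2.
Second-derivative test with h''(u) = 3u^2 + 4u - 5: h''(-3) = 10 > 0 ⇒ local minimum; h''(-1) = -6 < 0 ⇒ local maximum; h''(2) = 15 > 0 ⇒ local minimum.
So the smallest local minimum value is h(2) = -41/3.

-41/3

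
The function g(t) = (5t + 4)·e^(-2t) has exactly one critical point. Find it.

By the product rule, g'(t) = (-10t - 3)·e^(-2t). Since e^(-2t) > 0, the only critical point is t = -3/10.
g''(-3/10) has the same sign as -10 < 0, so this is a local maximum.
g(-3/10) = (5/2)·e^(3/5) ≈ 4.5553.

-3/10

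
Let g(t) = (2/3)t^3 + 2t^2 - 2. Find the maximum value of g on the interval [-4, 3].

g'(t) = 2t^2 + 4t, which vanishes at t = -2 and t = 0.
Candidates: g(-4) = -38/3, g(-2) = 2/3, g(0) = -2, g(3) = 34.
Hence the absolute maximum is 34 at t = 3.

34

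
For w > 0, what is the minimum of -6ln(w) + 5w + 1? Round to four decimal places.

5.9061

R'(w) = -6/w + 5 = 0 gives w = 6/5.
R''(w) = 6/w², which is positive for w > 0, so this is a local minimum.
R(6/5) = -6·ln(6/5) + 6 + 1 ≈ 5.9061.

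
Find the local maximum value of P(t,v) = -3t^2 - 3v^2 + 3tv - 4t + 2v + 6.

∂P/∂t = -6t + 3v - 4 = 0 and ∂P/∂v = 3t - 6v + 2 = 0, so (t, v) = (-2/3, 0).
The Hessian has P_{tt} = -6, P_{vv} = -6, P_{tv} = 3, giving D = 27 > 0 with P_{tt} < 0, so the point is a local maximum.
P(-2/3, 0) = 22/3.

22/3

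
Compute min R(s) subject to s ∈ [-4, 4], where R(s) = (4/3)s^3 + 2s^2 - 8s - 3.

-73/3

R'(s) = 4s^2 + 4s - 8, which vanishes at s = -2 and s = 1.
Evaluating at the critical points and endpoints: R(-4) = -73/3; R(-2) = 31/3; R(1) = -23/3; R(4) = 247/3.
Hence the absolute minimum is -73/3 at s = -4.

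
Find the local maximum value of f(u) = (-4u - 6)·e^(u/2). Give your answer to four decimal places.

1.3902

By the product rule, f'(u) = (-2u - 7)·e^(u/2). Since e^(u/2) > 0, the only critical point is u = -7/2.
f''(-7/2) has the same sign as -2 < 0, so this is a local maximum.
f(-7/2) = (8)·e^(-7/4) ≈ 1.3902.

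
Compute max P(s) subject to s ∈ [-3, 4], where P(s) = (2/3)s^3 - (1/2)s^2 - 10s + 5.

Differentiating, P'(s) = 2s^2 - s - 10; which vanishes at s = -2 and s = 5/2.
Evaluating at the critical points and endpoints: P(-3) = 25/2; P(-2) = 53/3; P(5/2) = -305/24; P(4) = -1/3.
The maximum over the interval is 53/3, attained at s = -2.

53/3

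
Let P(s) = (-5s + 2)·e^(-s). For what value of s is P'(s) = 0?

7/5

Differentiating with the product rule gives P'(s) = (5s - 7)·e^(-s). Since e^(-s) > 0, the only critical point is s = 7/5.
P''(7/5) has the same sign as 5 > 0, so this is a local minimum.
P(7/5) = (-5)·e^(-7/5) ≈ -1.2330.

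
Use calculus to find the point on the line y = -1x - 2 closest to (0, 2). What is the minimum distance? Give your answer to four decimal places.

2.8284

Minimize D(x)^2 = (x + 0)^2 + (-x - 4)^2.
d/dx[D^2] = 2(x + 0) + 2·(-1)·(-x - 4) = 0 ⇒ x = -2.
Then y = 0 and the distance is √(8) ≈ 2.8284.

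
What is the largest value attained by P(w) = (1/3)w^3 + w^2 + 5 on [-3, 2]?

35/3

P'(w) = w^2 + 2w, which vanishes at w = -2 and w = 0.
Compare values at every candidate in [-3, 2]: P(-3) = 5; P(-2) = 19/3; P(0) = 5; P(2) = 35/3.
Hence the absolute maximum is 35/3 at w = 2.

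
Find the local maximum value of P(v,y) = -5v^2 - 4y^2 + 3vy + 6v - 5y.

179/71

∂P/∂v = -10v + 3y + 6 = 0 and ∂P/∂y = 3v - 8y - 5 = 0, so (v, y) = (33/71, -32/71).
The Hessian has P_{vv} = -10, P_{yy} = -8, P_{vy} = 3, giving D = 71 > 0 with P_{vv} < 0, so the point is a local maximum.
P(33/71, -32/71) = 179/71.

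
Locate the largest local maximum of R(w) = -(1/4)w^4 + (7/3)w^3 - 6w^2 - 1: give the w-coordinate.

Critical points: R'(w) = -w^3 + 7w^2 - 12w vanishes at w = 0, 3, 4.
R''(w) = -3w^2 + 14w - 12. R''(0) = -12 < 0 ⇒ local maximum; R''(3) = 3 > 0 ⇒ local minimum; R''(4) = -4 < 0 ⇒ local maximum.
So the largest local maximum value is R(0) = -1.

0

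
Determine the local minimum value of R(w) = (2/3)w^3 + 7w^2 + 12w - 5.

-32/3

R'(w) = 2w^2 + 14w + 12 = 0 at w = -6, -1.
R''(w) = 4w + 14. R''(-6) = -10 < 0 ⇒ local maximum; R''(-1) = 10 > 0 ⇒ local minimum.
The local minimum is R(-1) = -32/3.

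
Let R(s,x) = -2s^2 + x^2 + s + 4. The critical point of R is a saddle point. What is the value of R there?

33/8

∂R/∂s = -4s + 1 = 0 and ∂R/∂x = 2x = 0, so (s, x) = (1/4, 0).
The Hessian has R_{ss} = -4, R_{xx} = 2, R_{sx} = 0, giving D = -8 < 0, so the point is a saddle point.
R(1/4, 0) = 33/8.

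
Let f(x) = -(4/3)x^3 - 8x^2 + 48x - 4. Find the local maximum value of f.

148/3

f'(x) = -4x^2 - 16x + 48. Setting f'(x) = 0 gives x ∈ {-6, 2}.
Since f''(x) = -8x - 16, we get f''(-6) = 32 > 0 ⇒ local minimum; f''(2) = -32 < 0 ⇒ local maximum.
Thus f has its local maximum at x = 2, with value 148/3.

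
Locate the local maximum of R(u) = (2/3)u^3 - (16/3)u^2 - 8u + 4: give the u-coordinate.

-2/3

Critical points: R'(u) = 2u^2 - (32/3)u - 8 vanishes at u = -2/3, 6.
Second-derivative test with R''(u) = 4u - 32/3: R''(-2/3) = -40/3 < 0 ⇒ local maximum; R''(6) = 40/3 > 0 ⇒ local minimum.
So the local maximum value is R(-2/3) = 548/81.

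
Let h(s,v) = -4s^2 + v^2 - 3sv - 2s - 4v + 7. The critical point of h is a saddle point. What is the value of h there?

139/25

∂h/∂s = -8s - 3v - 2 = 0 and ∂h/∂v = -3s + 2v - 4 = 0, so (s, v) = (-16/25, 26/25).
The Hessian has h_{ss} = -8, h_{vv} = 2, h_{sv} = -3, giving D = -25 < 0, so the point is a saddle point.
h(-16/25, 26/25) = 139/25.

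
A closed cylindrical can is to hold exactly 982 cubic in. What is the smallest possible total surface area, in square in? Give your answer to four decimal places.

546.9180

With radius r and height h, πr²h = 982 so h = 982/(πr²), and S(r) = 2πr² + 2πrh = 2πr² + 2·982/r.
S'(r) = 4πr − 2·982/r² = 0 ⇒ r³ = 982/(2π), so r ≈ 5.3865 and h = 2r ≈ 10.7731.
S''(r) = 4π + 4·982/r³ > 0, so this is the minimum; S ≈ 546.9180.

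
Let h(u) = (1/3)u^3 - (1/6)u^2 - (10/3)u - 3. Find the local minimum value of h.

-23/3

h'(u) = u^2 - (1/3)u - 10/3 = 0 at u = -5/3, 2.
Second-derivative test with h''(u) = 2u - 1/3: h''(-5/3) = -11/3 < 0 ⇒ local maximum; h''(2) = 11/3 > 0 ⇒ local minimum.
Thus h has its local minimum at u = 2, with value -23/3.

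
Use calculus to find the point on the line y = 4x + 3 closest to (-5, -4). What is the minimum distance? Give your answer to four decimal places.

Minimize D(x)^2 = (x + 5)^2 + (4x + 7)^2.
d/dx[D^2] = 2(x + 5) + 2·4·(4x + 7) = 0 ⇒ x = -33/17.
Then y = -81/17 and the distance is √(169/17) ≈ 3.1530.

3.1530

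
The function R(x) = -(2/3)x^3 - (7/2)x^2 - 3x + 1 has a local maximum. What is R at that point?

R'(x) = -2x^2 - 7x - 3 = 0 at x = -3, -1/2.
Second-derivative test with R''(x) = -4x - 7: R''(-3) = 5 > 0 ⇒ local minimum; R''(-1/2) = -5 < 0 ⇒ local maximum.
So the local maximum value is R(-1/2) = 41/24.

41/24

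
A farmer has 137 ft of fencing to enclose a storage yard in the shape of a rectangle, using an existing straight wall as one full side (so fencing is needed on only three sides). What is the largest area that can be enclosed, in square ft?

Let the sides perpendicular to the wall have length x and the parallel side y, so 2x + y = 137 and the area is A = xy = x(137 − 2x).
A'(x) = 137 − 4x = 0 gives x = 137/4, and A''(x) = −4 < 0 confirms a maximum.
Then y = 137 − 2·137/4 = 137/2 and A = 18769/8.

18769/8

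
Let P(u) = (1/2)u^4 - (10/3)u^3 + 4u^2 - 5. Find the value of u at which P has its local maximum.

Critical points: P'(u) = 2u^3 - 10u^2 + 8u vanishes at u = 0, 1, 4.
P''(u) = 6u^2 - 20u + 8. P''(0) = 8 > 0 ⇒ local minimum; P''(1) = -6 < 0 ⇒ local maximum; P''(4) = 24 > 0 ⇒ local minimum.
The local maximum is P(1) = -23/6.

1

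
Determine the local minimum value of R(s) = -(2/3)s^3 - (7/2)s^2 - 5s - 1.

Critical points: R'(s) = -2s^2 - 7s - 5 vanishes at s = -5/2, -1.
Since R''(s) = -4s - 7, we get R''(-5/2) = 3 > 0 ⇒ local minimum; R''(-1) = -3 < 0 ⇒ local maximum.
The local minimum is R(-5/2) = 1/24.

1/24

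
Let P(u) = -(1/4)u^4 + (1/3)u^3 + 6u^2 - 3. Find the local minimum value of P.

-3

Critical points: P'(u) = -u^3 + u^2 + 12u vanishes at u = -3, 0, 4.
Since P''(u) = -3u^2 + 2u + 12, we get P''(-3) = -21 < 0 ⇒ local maximum; P''(0) = 12 > 0 ⇒ local minimum; P''(4) = -28 < 0 ⇒ local maximum.
The local minimum is P(0) = -3.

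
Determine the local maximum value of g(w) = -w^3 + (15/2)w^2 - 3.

119/2

Critical points: g'(w) = -3w^2 + 15w vanishes at w = 0, 5.
Second-derivative test with g''(w) = -6w + 15: g''(0) = 15 > 0 ⇒ local minimum; g''(5) = -15 < 0 ⇒ local maximum.
Thus g has its local maximum at w = 5, with value 119/2.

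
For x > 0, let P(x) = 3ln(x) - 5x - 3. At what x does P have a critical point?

P'(x) = 3/x − 5 = 0 gives x = 3/5.
P''(x) = -3/x², which is negative for x > 0, so this is a local maximum.
P(3/5) = 3·ln(3/5) - 3 - 3 ≈ -7.5325.

3/5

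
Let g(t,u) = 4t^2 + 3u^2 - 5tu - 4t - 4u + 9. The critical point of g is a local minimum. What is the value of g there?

∂g/∂t = 8t - 5u - 4 = 0 and ∂g/∂u = -5t + 6u - 4 = 0, so (t, u) = (44/23, 52/23).
The Hessian has g_{tt} = 8, g_{uu} = 6, g_{tu} = -5, giving D = 23 > 0 with g_{tt} > 0, so the point is a local minimum.
g(44/23, 52/23) = 15/23.

15/23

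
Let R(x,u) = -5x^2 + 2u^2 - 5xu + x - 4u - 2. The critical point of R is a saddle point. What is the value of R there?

∂R/∂x = -10x - 5u + 1 = 0 and ∂R/∂u = -5x + 4u - 4 = 0, so (x, u) = (-16/65, 9/13).
The Hessian has R_{xx} = -10, R_{uu} = 4, R_{xu} = -5, giving D = -65 < 0, so the point is a saddle point.
R(-16/65, 9/13) = -228/65.

-228/65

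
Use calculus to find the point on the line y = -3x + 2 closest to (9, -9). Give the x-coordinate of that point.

Minimize D(x)^2 = (x - 9)^2 + (-3x + 11)^2.
d/dx[D^2] = 2(x - 9) + 2·(-3)·(-3x + 11) = 0 ⇒ x = 21/5.
Then y = -53/5 and the distance is √(128/5) ≈ 5.0596.

21/5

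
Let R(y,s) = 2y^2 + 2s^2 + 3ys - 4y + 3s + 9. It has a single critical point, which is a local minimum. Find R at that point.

∂R/∂y = 4y + 3s - 4 = 0 and ∂R/∂s = 3y + 4s + 3 = 0, so (y, s) = (25/7, -24/7).
The Hessian has R_{yy} = 4, R_{ss} = 4, R_{ys} = 3, giving D = 7 > 0 with R_{yy} > 0, so the point is a local minimum.
R(25/7, -24/7) = -23/7.

-23/7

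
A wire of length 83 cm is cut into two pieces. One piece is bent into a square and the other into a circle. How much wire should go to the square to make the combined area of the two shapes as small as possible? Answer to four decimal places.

46.4882

Let x be the length used for the square. Square side x/4; circle radius (83−x)/(2π).
A(x) = (x/4)² + π·((83−x)/(2π))² = x²/16 + (83−x)²/(4π) for 0 ≤ x ≤ 83. A'(x) = x/8 − (83−x)/(2π) = 0 gives x = 4·83/(π+4) ≈ 46.4882.
A'' = 1/8 + 1/(2π) > 0, so this gives the minimum combined area; x ≈ 46.4882 cm to the square.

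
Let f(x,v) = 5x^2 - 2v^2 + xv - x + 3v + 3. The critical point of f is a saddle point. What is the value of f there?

169/41

∂f/∂x = 10x + v - 1 = 0 and ∂f/∂v = x - 4v + 3 = 0, so (x, v) = (1/41, 31/41).
The Hessian has f_{xx} = 10, f_{vv} = -4, f_{xv} = 1, giving D = -41 < 0, so the point is a saddle point.
f(1/41, 31/41) = 169/41.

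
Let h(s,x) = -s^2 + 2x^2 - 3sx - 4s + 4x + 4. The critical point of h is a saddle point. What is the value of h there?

36/17

∂h/∂s = -2s - 3x - 4 = 0 and ∂h/∂x = -3s + 4x + 4 = 0, so (s, x) = (-4/17, -20/17).
The Hessian has h_{ss} = -2, h_{xx} = 4, h_{sx} = -3, giving D = -17 < 0, so the point is a saddle point.
h(-4/17, -20/17) = 36/17.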